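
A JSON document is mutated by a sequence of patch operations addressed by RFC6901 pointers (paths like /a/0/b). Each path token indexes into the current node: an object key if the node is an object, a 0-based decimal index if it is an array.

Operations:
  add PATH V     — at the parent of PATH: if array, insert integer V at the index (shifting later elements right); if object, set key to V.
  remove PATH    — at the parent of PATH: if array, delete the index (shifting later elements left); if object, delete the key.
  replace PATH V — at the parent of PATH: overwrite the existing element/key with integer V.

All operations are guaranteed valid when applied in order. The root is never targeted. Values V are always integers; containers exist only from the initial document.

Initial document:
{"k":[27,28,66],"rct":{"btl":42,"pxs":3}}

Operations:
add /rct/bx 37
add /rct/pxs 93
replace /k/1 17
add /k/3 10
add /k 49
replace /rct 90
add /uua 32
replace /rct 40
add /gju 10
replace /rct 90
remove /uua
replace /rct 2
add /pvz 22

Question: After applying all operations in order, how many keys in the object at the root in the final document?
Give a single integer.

After op 1 (add /rct/bx 37): {"k":[27,28,66],"rct":{"btl":42,"bx":37,"pxs":3}}
After op 2 (add /rct/pxs 93): {"k":[27,28,66],"rct":{"btl":42,"bx":37,"pxs":93}}
After op 3 (replace /k/1 17): {"k":[27,17,66],"rct":{"btl":42,"bx":37,"pxs":93}}
After op 4 (add /k/3 10): {"k":[27,17,66,10],"rct":{"btl":42,"bx":37,"pxs":93}}
After op 5 (add /k 49): {"k":49,"rct":{"btl":42,"bx":37,"pxs":93}}
After op 6 (replace /rct 90): {"k":49,"rct":90}
After op 7 (add /uua 32): {"k":49,"rct":90,"uua":32}
After op 8 (replace /rct 40): {"k":49,"rct":40,"uua":32}
After op 9 (add /gju 10): {"gju":10,"k":49,"rct":40,"uua":32}
After op 10 (replace /rct 90): {"gju":10,"k":49,"rct":90,"uua":32}
After op 11 (remove /uua): {"gju":10,"k":49,"rct":90}
After op 12 (replace /rct 2): {"gju":10,"k":49,"rct":2}
After op 13 (add /pvz 22): {"gju":10,"k":49,"pvz":22,"rct":2}
Size at the root: 4

Answer: 4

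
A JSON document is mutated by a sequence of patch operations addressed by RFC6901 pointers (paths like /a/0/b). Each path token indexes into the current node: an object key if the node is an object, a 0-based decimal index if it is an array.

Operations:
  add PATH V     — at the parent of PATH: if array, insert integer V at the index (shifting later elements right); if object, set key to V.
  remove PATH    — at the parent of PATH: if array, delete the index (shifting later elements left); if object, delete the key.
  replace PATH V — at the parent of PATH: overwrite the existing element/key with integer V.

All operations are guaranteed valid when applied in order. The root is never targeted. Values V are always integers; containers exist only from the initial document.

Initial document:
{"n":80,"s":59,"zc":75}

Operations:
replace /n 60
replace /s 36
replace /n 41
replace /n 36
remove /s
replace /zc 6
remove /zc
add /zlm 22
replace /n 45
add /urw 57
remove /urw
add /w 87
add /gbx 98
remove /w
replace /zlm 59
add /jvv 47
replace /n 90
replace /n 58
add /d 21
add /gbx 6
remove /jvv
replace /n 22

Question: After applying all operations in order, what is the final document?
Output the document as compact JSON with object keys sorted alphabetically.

After op 1 (replace /n 60): {"n":60,"s":59,"zc":75}
After op 2 (replace /s 36): {"n":60,"s":36,"zc":75}
After op 3 (replace /n 41): {"n":41,"s":36,"zc":75}
After op 4 (replace /n 36): {"n":36,"s":36,"zc":75}
After op 5 (remove /s): {"n":36,"zc":75}
After op 6 (replace /zc 6): {"n":36,"zc":6}
After op 7 (remove /zc): {"n":36}
After op 8 (add /zlm 22): {"n":36,"zlm":22}
After op 9 (replace /n 45): {"n":45,"zlm":22}
After op 10 (add /urw 57): {"n":45,"urw":57,"zlm":22}
After op 11 (remove /urw): {"n":45,"zlm":22}
After op 12 (add /w 87): {"n":45,"w":87,"zlm":22}
After op 13 (add /gbx 98): {"gbx":98,"n":45,"w":87,"zlm":22}
After op 14 (remove /w): {"gbx":98,"n":45,"zlm":22}
After op 15 (replace /zlm 59): {"gbx":98,"n":45,"zlm":59}
After op 16 (add /jvv 47): {"gbx":98,"jvv":47,"n":45,"zlm":59}
After op 17 (replace /n 90): {"gbx":98,"jvv":47,"n":90,"zlm":59}
After op 18 (replace /n 58): {"gbx":98,"jvv":47,"n":58,"zlm":59}
After op 19 (add /d 21): {"d":21,"gbx":98,"jvv":47,"n":58,"zlm":59}
After op 20 (add /gbx 6): {"d":21,"gbx":6,"jvv":47,"n":58,"zlm":59}
After op 21 (remove /jvv): {"d":21,"gbx":6,"n":58,"zlm":59}
After op 22 (replace /n 22): {"d":21,"gbx":6,"n":22,"zlm":59}

Answer: {"d":21,"gbx":6,"n":22,"zlm":59}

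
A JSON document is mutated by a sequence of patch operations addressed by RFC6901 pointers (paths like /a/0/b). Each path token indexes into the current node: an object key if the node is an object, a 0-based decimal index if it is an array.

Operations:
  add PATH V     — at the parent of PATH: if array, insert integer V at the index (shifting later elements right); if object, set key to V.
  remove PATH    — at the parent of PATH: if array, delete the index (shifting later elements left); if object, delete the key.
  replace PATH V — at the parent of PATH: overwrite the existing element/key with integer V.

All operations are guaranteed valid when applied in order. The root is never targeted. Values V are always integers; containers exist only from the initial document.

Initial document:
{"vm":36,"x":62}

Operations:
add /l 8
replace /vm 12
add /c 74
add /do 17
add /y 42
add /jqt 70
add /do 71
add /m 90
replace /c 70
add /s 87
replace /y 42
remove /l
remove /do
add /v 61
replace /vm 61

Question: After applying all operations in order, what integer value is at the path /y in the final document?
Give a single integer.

After op 1 (add /l 8): {"l":8,"vm":36,"x":62}
After op 2 (replace /vm 12): {"l":8,"vm":12,"x":62}
After op 3 (add /c 74): {"c":74,"l":8,"vm":12,"x":62}
After op 4 (add /do 17): {"c":74,"do":17,"l":8,"vm":12,"x":62}
After op 5 (add /y 42): {"c":74,"do":17,"l":8,"vm":12,"x":62,"y":42}
After op 6 (add /jqt 70): {"c":74,"do":17,"jqt":70,"l":8,"vm":12,"x":62,"y":42}
After op 7 (add /do 71): {"c":74,"do":71,"jqt":70,"l":8,"vm":12,"x":62,"y":42}
After op 8 (add /m 90): {"c":74,"do":71,"jqt":70,"l":8,"m":90,"vm":12,"x":62,"y":42}
After op 9 (replace /c 70): {"c":70,"do":71,"jqt":70,"l":8,"m":90,"vm":12,"x":62,"y":42}
After op 10 (add /s 87): {"c":70,"do":71,"jqt":70,"l":8,"m":90,"s":87,"vm":12,"x":62,"y":42}
After op 11 (replace /y 42): {"c":70,"do":71,"jqt":70,"l":8,"m":90,"s":87,"vm":12,"x":62,"y":42}
After op 12 (remove /l): {"c":70,"do":71,"jqt":70,"m":90,"s":87,"vm":12,"x":62,"y":42}
After op 13 (remove /do): {"c":70,"jqt":70,"m":90,"s":87,"vm":12,"x":62,"y":42}
After op 14 (add /v 61): {"c":70,"jqt":70,"m":90,"s":87,"v":61,"vm":12,"x":62,"y":42}
After op 15 (replace /vm 61): {"c":70,"jqt":70,"m":90,"s":87,"v":61,"vm":61,"x":62,"y":42}
Value at /y: 42

Answer: 42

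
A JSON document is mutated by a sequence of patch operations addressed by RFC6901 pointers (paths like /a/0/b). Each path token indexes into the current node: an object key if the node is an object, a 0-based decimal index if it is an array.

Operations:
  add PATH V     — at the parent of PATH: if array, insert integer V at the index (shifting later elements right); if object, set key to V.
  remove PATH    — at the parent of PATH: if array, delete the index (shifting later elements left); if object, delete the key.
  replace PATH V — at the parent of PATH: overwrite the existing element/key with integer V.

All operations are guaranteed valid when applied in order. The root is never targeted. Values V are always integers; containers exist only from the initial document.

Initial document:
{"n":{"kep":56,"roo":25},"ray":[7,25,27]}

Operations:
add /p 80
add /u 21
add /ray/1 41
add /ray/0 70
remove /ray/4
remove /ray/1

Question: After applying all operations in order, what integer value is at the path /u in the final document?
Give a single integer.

Answer: 21

Derivation:
After op 1 (add /p 80): {"n":{"kep":56,"roo":25},"p":80,"ray":[7,25,27]}
After op 2 (add /u 21): {"n":{"kep":56,"roo":25},"p":80,"ray":[7,25,27],"u":21}
After op 3 (add /ray/1 41): {"n":{"kep":56,"roo":25},"p":80,"ray":[7,41,25,27],"u":21}
After op 4 (add /ray/0 70): {"n":{"kep":56,"roo":25},"p":80,"ray":[70,7,41,25,27],"u":21}
After op 5 (remove /ray/4): {"n":{"kep":56,"roo":25},"p":80,"ray":[70,7,41,25],"u":21}
After op 6 (remove /ray/1): {"n":{"kep":56,"roo":25},"p":80,"ray":[70,41,25],"u":21}
Value at /u: 21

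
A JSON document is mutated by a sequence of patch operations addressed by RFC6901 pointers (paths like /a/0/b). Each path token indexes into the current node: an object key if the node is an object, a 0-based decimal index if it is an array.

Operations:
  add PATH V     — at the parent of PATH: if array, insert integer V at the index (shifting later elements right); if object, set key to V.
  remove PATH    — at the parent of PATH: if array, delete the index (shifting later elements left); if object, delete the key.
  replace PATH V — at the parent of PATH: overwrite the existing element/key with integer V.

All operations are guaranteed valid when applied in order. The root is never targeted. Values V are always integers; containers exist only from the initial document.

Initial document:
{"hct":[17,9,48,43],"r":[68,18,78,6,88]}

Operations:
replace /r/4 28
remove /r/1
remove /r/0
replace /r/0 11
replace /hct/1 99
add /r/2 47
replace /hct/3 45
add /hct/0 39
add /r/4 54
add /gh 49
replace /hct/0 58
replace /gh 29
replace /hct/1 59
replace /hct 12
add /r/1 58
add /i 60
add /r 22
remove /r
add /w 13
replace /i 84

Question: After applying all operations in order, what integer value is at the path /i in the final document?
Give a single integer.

Answer: 84

Derivation:
After op 1 (replace /r/4 28): {"hct":[17,9,48,43],"r":[68,18,78,6,28]}
After op 2 (remove /r/1): {"hct":[17,9,48,43],"r":[68,78,6,28]}
After op 3 (remove /r/0): {"hct":[17,9,48,43],"r":[78,6,28]}
After op 4 (replace /r/0 11): {"hct":[17,9,48,43],"r":[11,6,28]}
After op 5 (replace /hct/1 99): {"hct":[17,99,48,43],"r":[11,6,28]}
After op 6 (add /r/2 47): {"hct":[17,99,48,43],"r":[11,6,47,28]}
After op 7 (replace /hct/3 45): {"hct":[17,99,48,45],"r":[11,6,47,28]}
After op 8 (add /hct/0 39): {"hct":[39,17,99,48,45],"r":[11,6,47,28]}
After op 9 (add /r/4 54): {"hct":[39,17,99,48,45],"r":[11,6,47,28,54]}
After op 10 (add /gh 49): {"gh":49,"hct":[39,17,99,48,45],"r":[11,6,47,28,54]}
After op 11 (replace /hct/0 58): {"gh":49,"hct":[58,17,99,48,45],"r":[11,6,47,28,54]}
After op 12 (replace /gh 29): {"gh":29,"hct":[58,17,99,48,45],"r":[11,6,47,28,54]}
After op 13 (replace /hct/1 59): {"gh":29,"hct":[58,59,99,48,45],"r":[11,6,47,28,54]}
After op 14 (replace /hct 12): {"gh":29,"hct":12,"r":[11,6,47,28,54]}
After op 15 (add /r/1 58): {"gh":29,"hct":12,"r":[11,58,6,47,28,54]}
After op 16 (add /i 60): {"gh":29,"hct":12,"i":60,"r":[11,58,6,47,28,54]}
After op 17 (add /r 22): {"gh":29,"hct":12,"i":60,"r":22}
After op 18 (remove /r): {"gh":29,"hct":12,"i":60}
After op 19 (add /w 13): {"gh":29,"hct":12,"i":60,"w":13}
After op 20 (replace /i 84): {"gh":29,"hct":12,"i":84,"w":13}
Value at /i: 84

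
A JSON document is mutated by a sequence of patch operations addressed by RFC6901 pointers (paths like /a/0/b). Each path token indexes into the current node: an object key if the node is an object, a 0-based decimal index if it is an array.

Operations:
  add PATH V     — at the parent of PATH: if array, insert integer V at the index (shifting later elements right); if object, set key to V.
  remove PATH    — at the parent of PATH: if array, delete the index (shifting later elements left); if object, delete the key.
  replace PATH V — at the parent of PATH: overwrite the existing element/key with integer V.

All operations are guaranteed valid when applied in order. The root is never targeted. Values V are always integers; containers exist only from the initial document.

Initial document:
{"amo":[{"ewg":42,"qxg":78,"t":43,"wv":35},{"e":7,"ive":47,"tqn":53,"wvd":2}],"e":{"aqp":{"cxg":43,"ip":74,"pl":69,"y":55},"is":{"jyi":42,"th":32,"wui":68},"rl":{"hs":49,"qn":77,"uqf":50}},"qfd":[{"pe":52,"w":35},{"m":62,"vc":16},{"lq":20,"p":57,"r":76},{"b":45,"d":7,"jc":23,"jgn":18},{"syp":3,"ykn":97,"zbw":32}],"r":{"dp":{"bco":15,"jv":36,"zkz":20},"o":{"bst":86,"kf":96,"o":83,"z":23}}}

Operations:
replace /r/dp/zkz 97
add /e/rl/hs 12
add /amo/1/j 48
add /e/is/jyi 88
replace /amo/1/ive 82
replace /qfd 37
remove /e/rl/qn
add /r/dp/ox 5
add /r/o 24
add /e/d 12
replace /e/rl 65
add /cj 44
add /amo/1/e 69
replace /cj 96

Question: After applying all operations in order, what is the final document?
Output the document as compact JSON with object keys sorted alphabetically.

Answer: {"amo":[{"ewg":42,"qxg":78,"t":43,"wv":35},{"e":69,"ive":82,"j":48,"tqn":53,"wvd":2}],"cj":96,"e":{"aqp":{"cxg":43,"ip":74,"pl":69,"y":55},"d":12,"is":{"jyi":88,"th":32,"wui":68},"rl":65},"qfd":37,"r":{"dp":{"bco":15,"jv":36,"ox":5,"zkz":97},"o":24}}

Derivation:
After op 1 (replace /r/dp/zkz 97): {"amo":[{"ewg":42,"qxg":78,"t":43,"wv":35},{"e":7,"ive":47,"tqn":53,"wvd":2}],"e":{"aqp":{"cxg":43,"ip":74,"pl":69,"y":55},"is":{"jyi":42,"th":32,"wui":68},"rl":{"hs":49,"qn":77,"uqf":50}},"qfd":[{"pe":52,"w":35},{"m":62,"vc":16},{"lq":20,"p":57,"r":76},{"b":45,"d":7,"jc":23,"jgn":18},{"syp":3,"ykn":97,"zbw":32}],"r":{"dp":{"bco":15,"jv":36,"zkz":97},"o":{"bst":86,"kf":96,"o":83,"z":23}}}
After op 2 (add /e/rl/hs 12): {"amo":[{"ewg":42,"qxg":78,"t":43,"wv":35},{"e":7,"ive":47,"tqn":53,"wvd":2}],"e":{"aqp":{"cxg":43,"ip":74,"pl":69,"y":55},"is":{"jyi":42,"th":32,"wui":68},"rl":{"hs":12,"qn":77,"uqf":50}},"qfd":[{"pe":52,"w":35},{"m":62,"vc":16},{"lq":20,"p":57,"r":76},{"b":45,"d":7,"jc":23,"jgn":18},{"syp":3,"ykn":97,"zbw":32}],"r":{"dp":{"bco":15,"jv":36,"zkz":97},"o":{"bst":86,"kf":96,"o":83,"z":23}}}
After op 3 (add /amo/1/j 48): {"amo":[{"ewg":42,"qxg":78,"t":43,"wv":35},{"e":7,"ive":47,"j":48,"tqn":53,"wvd":2}],"e":{"aqp":{"cxg":43,"ip":74,"pl":69,"y":55},"is":{"jyi":42,"th":32,"wui":68},"rl":{"hs":12,"qn":77,"uqf":50}},"qfd":[{"pe":52,"w":35},{"m":62,"vc":16},{"lq":20,"p":57,"r":76},{"b":45,"d":7,"jc":23,"jgn":18},{"syp":3,"ykn":97,"zbw":32}],"r":{"dp":{"bco":15,"jv":36,"zkz":97},"o":{"bst":86,"kf":96,"o":83,"z":23}}}
After op 4 (add /e/is/jyi 88): {"amo":[{"ewg":42,"qxg":78,"t":43,"wv":35},{"e":7,"ive":47,"j":48,"tqn":53,"wvd":2}],"e":{"aqp":{"cxg":43,"ip":74,"pl":69,"y":55},"is":{"jyi":88,"th":32,"wui":68},"rl":{"hs":12,"qn":77,"uqf":50}},"qfd":[{"pe":52,"w":35},{"m":62,"vc":16},{"lq":20,"p":57,"r":76},{"b":45,"d":7,"jc":23,"jgn":18},{"syp":3,"ykn":97,"zbw":32}],"r":{"dp":{"bco":15,"jv":36,"zkz":97},"o":{"bst":86,"kf":96,"o":83,"z":23}}}
After op 5 (replace /amo/1/ive 82): {"amo":[{"ewg":42,"qxg":78,"t":43,"wv":35},{"e":7,"ive":82,"j":48,"tqn":53,"wvd":2}],"e":{"aqp":{"cxg":43,"ip":74,"pl":69,"y":55},"is":{"jyi":88,"th":32,"wui":68},"rl":{"hs":12,"qn":77,"uqf":50}},"qfd":[{"pe":52,"w":35},{"m":62,"vc":16},{"lq":20,"p":57,"r":76},{"b":45,"d":7,"jc":23,"jgn":18},{"syp":3,"ykn":97,"zbw":32}],"r":{"dp":{"bco":15,"jv":36,"zkz":97},"o":{"bst":86,"kf":96,"o":83,"z":23}}}
After op 6 (replace /qfd 37): {"amo":[{"ewg":42,"qxg":78,"t":43,"wv":35},{"e":7,"ive":82,"j":48,"tqn":53,"wvd":2}],"e":{"aqp":{"cxg":43,"ip":74,"pl":69,"y":55},"is":{"jyi":88,"th":32,"wui":68},"rl":{"hs":12,"qn":77,"uqf":50}},"qfd":37,"r":{"dp":{"bco":15,"jv":36,"zkz":97},"o":{"bst":86,"kf":96,"o":83,"z":23}}}
After op 7 (remove /e/rl/qn): {"amo":[{"ewg":42,"qxg":78,"t":43,"wv":35},{"e":7,"ive":82,"j":48,"tqn":53,"wvd":2}],"e":{"aqp":{"cxg":43,"ip":74,"pl":69,"y":55},"is":{"jyi":88,"th":32,"wui":68},"rl":{"hs":12,"uqf":50}},"qfd":37,"r":{"dp":{"bco":15,"jv":36,"zkz":97},"o":{"bst":86,"kf":96,"o":83,"z":23}}}
After op 8 (add /r/dp/ox 5): {"amo":[{"ewg":42,"qxg":78,"t":43,"wv":35},{"e":7,"ive":82,"j":48,"tqn":53,"wvd":2}],"e":{"aqp":{"cxg":43,"ip":74,"pl":69,"y":55},"is":{"jyi":88,"th":32,"wui":68},"rl":{"hs":12,"uqf":50}},"qfd":37,"r":{"dp":{"bco":15,"jv":36,"ox":5,"zkz":97},"o":{"bst":86,"kf":96,"o":83,"z":23}}}
After op 9 (add /r/o 24): {"amo":[{"ewg":42,"qxg":78,"t":43,"wv":35},{"e":7,"ive":82,"j":48,"tqn":53,"wvd":2}],"e":{"aqp":{"cxg":43,"ip":74,"pl":69,"y":55},"is":{"jyi":88,"th":32,"wui":68},"rl":{"hs":12,"uqf":50}},"qfd":37,"r":{"dp":{"bco":15,"jv":36,"ox":5,"zkz":97},"o":24}}
After op 10 (add /e/d 12): {"amo":[{"ewg":42,"qxg":78,"t":43,"wv":35},{"e":7,"ive":82,"j":48,"tqn":53,"wvd":2}],"e":{"aqp":{"cxg":43,"ip":74,"pl":69,"y":55},"d":12,"is":{"jyi":88,"th":32,"wui":68},"rl":{"hs":12,"uqf":50}},"qfd":37,"r":{"dp":{"bco":15,"jv":36,"ox":5,"zkz":97},"o":24}}
After op 11 (replace /e/rl 65): {"amo":[{"ewg":42,"qxg":78,"t":43,"wv":35},{"e":7,"ive":82,"j":48,"tqn":53,"wvd":2}],"e":{"aqp":{"cxg":43,"ip":74,"pl":69,"y":55},"d":12,"is":{"jyi":88,"th":32,"wui":68},"rl":65},"qfd":37,"r":{"dp":{"bco":15,"jv":36,"ox":5,"zkz":97},"o":24}}
After op 12 (add /cj 44): {"amo":[{"ewg":42,"qxg":78,"t":43,"wv":35},{"e":7,"ive":82,"j":48,"tqn":53,"wvd":2}],"cj":44,"e":{"aqp":{"cxg":43,"ip":74,"pl":69,"y":55},"d":12,"is":{"jyi":88,"th":32,"wui":68},"rl":65},"qfd":37,"r":{"dp":{"bco":15,"jv":36,"ox":5,"zkz":97},"o":24}}
After op 13 (add /amo/1/e 69): {"amo":[{"ewg":42,"qxg":78,"t":43,"wv":35},{"e":69,"ive":82,"j":48,"tqn":53,"wvd":2}],"cj":44,"e":{"aqp":{"cxg":43,"ip":74,"pl":69,"y":55},"d":12,"is":{"jyi":88,"th":32,"wui":68},"rl":65},"qfd":37,"r":{"dp":{"bco":15,"jv":36,"ox":5,"zkz":97},"o":24}}
After op 14 (replace /cj 96): {"amo":[{"ewg":42,"qxg":78,"t":43,"wv":35},{"e":69,"ive":82,"j":48,"tqn":53,"wvd":2}],"cj":96,"e":{"aqp":{"cxg":43,"ip":74,"pl":69,"y":55},"d":12,"is":{"jyi":88,"th":32,"wui":68},"rl":65},"qfd":37,"r":{"dp":{"bco":15,"jv":36,"ox":5,"zkz":97},"o":24}}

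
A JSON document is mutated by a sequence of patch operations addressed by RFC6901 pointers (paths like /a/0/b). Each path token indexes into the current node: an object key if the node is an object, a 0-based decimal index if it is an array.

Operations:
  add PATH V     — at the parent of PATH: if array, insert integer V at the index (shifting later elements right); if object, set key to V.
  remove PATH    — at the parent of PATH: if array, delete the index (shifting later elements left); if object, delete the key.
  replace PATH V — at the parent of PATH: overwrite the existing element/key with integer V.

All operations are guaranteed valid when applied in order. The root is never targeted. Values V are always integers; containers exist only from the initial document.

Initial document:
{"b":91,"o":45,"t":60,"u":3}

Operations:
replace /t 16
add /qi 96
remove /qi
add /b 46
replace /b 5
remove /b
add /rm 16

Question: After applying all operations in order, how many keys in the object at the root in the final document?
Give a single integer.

Answer: 4

Derivation:
After op 1 (replace /t 16): {"b":91,"o":45,"t":16,"u":3}
After op 2 (add /qi 96): {"b":91,"o":45,"qi":96,"t":16,"u":3}
After op 3 (remove /qi): {"b":91,"o":45,"t":16,"u":3}
After op 4 (add /b 46): {"b":46,"o":45,"t":16,"u":3}
After op 5 (replace /b 5): {"b":5,"o":45,"t":16,"u":3}
After op 6 (remove /b): {"o":45,"t":16,"u":3}
After op 7 (add /rm 16): {"o":45,"rm":16,"t":16,"u":3}
Size at the root: 4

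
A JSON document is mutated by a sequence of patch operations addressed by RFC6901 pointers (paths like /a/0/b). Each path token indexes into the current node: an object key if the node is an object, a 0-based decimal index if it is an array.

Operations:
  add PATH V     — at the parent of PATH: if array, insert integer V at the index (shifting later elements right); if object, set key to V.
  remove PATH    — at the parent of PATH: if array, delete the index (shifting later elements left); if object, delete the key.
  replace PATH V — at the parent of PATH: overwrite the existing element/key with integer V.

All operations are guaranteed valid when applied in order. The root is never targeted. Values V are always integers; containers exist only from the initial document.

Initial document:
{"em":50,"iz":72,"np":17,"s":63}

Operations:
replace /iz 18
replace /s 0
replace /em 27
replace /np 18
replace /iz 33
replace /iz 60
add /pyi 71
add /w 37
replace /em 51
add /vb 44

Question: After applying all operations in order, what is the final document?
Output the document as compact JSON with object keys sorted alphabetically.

Answer: {"em":51,"iz":60,"np":18,"pyi":71,"s":0,"vb":44,"w":37}

Derivation:
After op 1 (replace /iz 18): {"em":50,"iz":18,"np":17,"s":63}
After op 2 (replace /s 0): {"em":50,"iz":18,"np":17,"s":0}
After op 3 (replace /em 27): {"em":27,"iz":18,"np":17,"s":0}
After op 4 (replace /np 18): {"em":27,"iz":18,"np":18,"s":0}
After op 5 (replace /iz 33): {"em":27,"iz":33,"np":18,"s":0}
After op 6 (replace /iz 60): {"em":27,"iz":60,"np":18,"s":0}
After op 7 (add /pyi 71): {"em":27,"iz":60,"np":18,"pyi":71,"s":0}
After op 8 (add /w 37): {"em":27,"iz":60,"np":18,"pyi":71,"s":0,"w":37}
After op 9 (replace /em 51): {"em":51,"iz":60,"np":18,"pyi":71,"s":0,"w":37}
After op 10 (add /vb 44): {"em":51,"iz":60,"np":18,"pyi":71,"s":0,"vb":44,"w":37}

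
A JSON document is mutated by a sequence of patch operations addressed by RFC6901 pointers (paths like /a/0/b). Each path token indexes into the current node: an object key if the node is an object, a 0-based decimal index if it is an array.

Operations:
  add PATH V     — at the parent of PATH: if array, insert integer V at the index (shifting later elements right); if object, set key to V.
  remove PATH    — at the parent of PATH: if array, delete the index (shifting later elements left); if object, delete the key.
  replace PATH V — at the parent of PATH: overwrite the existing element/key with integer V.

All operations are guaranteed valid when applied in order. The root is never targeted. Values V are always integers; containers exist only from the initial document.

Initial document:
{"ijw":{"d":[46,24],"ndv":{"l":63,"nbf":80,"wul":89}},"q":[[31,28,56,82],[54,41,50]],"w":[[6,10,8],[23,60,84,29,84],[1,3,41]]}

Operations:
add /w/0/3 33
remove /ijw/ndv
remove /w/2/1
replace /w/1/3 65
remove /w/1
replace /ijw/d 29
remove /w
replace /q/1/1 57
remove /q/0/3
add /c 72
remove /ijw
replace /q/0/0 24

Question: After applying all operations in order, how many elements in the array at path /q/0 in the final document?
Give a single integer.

After op 1 (add /w/0/3 33): {"ijw":{"d":[46,24],"ndv":{"l":63,"nbf":80,"wul":89}},"q":[[31,28,56,82],[54,41,50]],"w":[[6,10,8,33],[23,60,84,29,84],[1,3,41]]}
After op 2 (remove /ijw/ndv): {"ijw":{"d":[46,24]},"q":[[31,28,56,82],[54,41,50]],"w":[[6,10,8,33],[23,60,84,29,84],[1,3,41]]}
After op 3 (remove /w/2/1): {"ijw":{"d":[46,24]},"q":[[31,28,56,82],[54,41,50]],"w":[[6,10,8,33],[23,60,84,29,84],[1,41]]}
After op 4 (replace /w/1/3 65): {"ijw":{"d":[46,24]},"q":[[31,28,56,82],[54,41,50]],"w":[[6,10,8,33],[23,60,84,65,84],[1,41]]}
After op 5 (remove /w/1): {"ijw":{"d":[46,24]},"q":[[31,28,56,82],[54,41,50]],"w":[[6,10,8,33],[1,41]]}
After op 6 (replace /ijw/d 29): {"ijw":{"d":29},"q":[[31,28,56,82],[54,41,50]],"w":[[6,10,8,33],[1,41]]}
After op 7 (remove /w): {"ijw":{"d":29},"q":[[31,28,56,82],[54,41,50]]}
After op 8 (replace /q/1/1 57): {"ijw":{"d":29},"q":[[31,28,56,82],[54,57,50]]}
After op 9 (remove /q/0/3): {"ijw":{"d":29},"q":[[31,28,56],[54,57,50]]}
After op 10 (add /c 72): {"c":72,"ijw":{"d":29},"q":[[31,28,56],[54,57,50]]}
After op 11 (remove /ijw): {"c":72,"q":[[31,28,56],[54,57,50]]}
After op 12 (replace /q/0/0 24): {"c":72,"q":[[24,28,56],[54,57,50]]}
Size at path /q/0: 3

Answer: 3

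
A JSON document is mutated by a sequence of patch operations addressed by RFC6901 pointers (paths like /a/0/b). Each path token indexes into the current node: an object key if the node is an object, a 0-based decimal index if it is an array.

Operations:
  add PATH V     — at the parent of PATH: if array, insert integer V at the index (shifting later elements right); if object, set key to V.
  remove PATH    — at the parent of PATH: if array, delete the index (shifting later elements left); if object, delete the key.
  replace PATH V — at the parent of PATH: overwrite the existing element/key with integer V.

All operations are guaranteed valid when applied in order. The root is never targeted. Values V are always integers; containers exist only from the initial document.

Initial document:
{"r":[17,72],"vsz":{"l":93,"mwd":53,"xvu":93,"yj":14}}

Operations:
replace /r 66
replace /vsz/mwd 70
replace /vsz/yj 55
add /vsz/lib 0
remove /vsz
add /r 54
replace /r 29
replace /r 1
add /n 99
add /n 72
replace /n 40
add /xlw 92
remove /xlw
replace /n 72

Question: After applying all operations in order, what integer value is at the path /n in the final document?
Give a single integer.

After op 1 (replace /r 66): {"r":66,"vsz":{"l":93,"mwd":53,"xvu":93,"yj":14}}
After op 2 (replace /vsz/mwd 70): {"r":66,"vsz":{"l":93,"mwd":70,"xvu":93,"yj":14}}
After op 3 (replace /vsz/yj 55): {"r":66,"vsz":{"l":93,"mwd":70,"xvu":93,"yj":55}}
After op 4 (add /vsz/lib 0): {"r":66,"vsz":{"l":93,"lib":0,"mwd":70,"xvu":93,"yj":55}}
After op 5 (remove /vsz): {"r":66}
After op 6 (add /r 54): {"r":54}
After op 7 (replace /r 29): {"r":29}
After op 8 (replace /r 1): {"r":1}
After op 9 (add /n 99): {"n":99,"r":1}
After op 10 (add /n 72): {"n":72,"r":1}
After op 11 (replace /n 40): {"n":40,"r":1}
After op 12 (add /xlw 92): {"n":40,"r":1,"xlw":92}
After op 13 (remove /xlw): {"n":40,"r":1}
After op 14 (replace /n 72): {"n":72,"r":1}
Value at /n: 72

Answer: 72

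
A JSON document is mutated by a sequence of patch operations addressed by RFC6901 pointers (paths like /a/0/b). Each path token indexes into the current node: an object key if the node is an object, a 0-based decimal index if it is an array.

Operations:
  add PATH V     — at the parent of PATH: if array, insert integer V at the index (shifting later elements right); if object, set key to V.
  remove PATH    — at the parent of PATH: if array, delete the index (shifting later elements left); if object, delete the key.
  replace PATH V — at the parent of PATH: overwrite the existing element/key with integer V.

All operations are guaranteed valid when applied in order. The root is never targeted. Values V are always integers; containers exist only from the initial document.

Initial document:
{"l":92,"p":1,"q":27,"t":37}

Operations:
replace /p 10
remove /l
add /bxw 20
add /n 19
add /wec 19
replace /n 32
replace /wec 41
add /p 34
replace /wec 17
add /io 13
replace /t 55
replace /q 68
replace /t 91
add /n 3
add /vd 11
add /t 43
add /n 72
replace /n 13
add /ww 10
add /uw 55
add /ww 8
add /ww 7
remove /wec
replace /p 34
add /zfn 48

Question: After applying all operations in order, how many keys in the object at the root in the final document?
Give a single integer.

Answer: 10

Derivation:
After op 1 (replace /p 10): {"l":92,"p":10,"q":27,"t":37}
After op 2 (remove /l): {"p":10,"q":27,"t":37}
After op 3 (add /bxw 20): {"bxw":20,"p":10,"q":27,"t":37}
After op 4 (add /n 19): {"bxw":20,"n":19,"p":10,"q":27,"t":37}
After op 5 (add /wec 19): {"bxw":20,"n":19,"p":10,"q":27,"t":37,"wec":19}
After op 6 (replace /n 32): {"bxw":20,"n":32,"p":10,"q":27,"t":37,"wec":19}
After op 7 (replace /wec 41): {"bxw":20,"n":32,"p":10,"q":27,"t":37,"wec":41}
After op 8 (add /p 34): {"bxw":20,"n":32,"p":34,"q":27,"t":37,"wec":41}
After op 9 (replace /wec 17): {"bxw":20,"n":32,"p":34,"q":27,"t":37,"wec":17}
After op 10 (add /io 13): {"bxw":20,"io":13,"n":32,"p":34,"q":27,"t":37,"wec":17}
After op 11 (replace /t 55): {"bxw":20,"io":13,"n":32,"p":34,"q":27,"t":55,"wec":17}
After op 12 (replace /q 68): {"bxw":20,"io":13,"n":32,"p":34,"q":68,"t":55,"wec":17}
After op 13 (replace /t 91): {"bxw":20,"io":13,"n":32,"p":34,"q":68,"t":91,"wec":17}
After op 14 (add /n 3): {"bxw":20,"io":13,"n":3,"p":34,"q":68,"t":91,"wec":17}
After op 15 (add /vd 11): {"bxw":20,"io":13,"n":3,"p":34,"q":68,"t":91,"vd":11,"wec":17}
After op 16 (add /t 43): {"bxw":20,"io":13,"n":3,"p":34,"q":68,"t":43,"vd":11,"wec":17}
After op 17 (add /n 72): {"bxw":20,"io":13,"n":72,"p":34,"q":68,"t":43,"vd":11,"wec":17}
After op 18 (replace /n 13): {"bxw":20,"io":13,"n":13,"p":34,"q":68,"t":43,"vd":11,"wec":17}
After op 19 (add /ww 10): {"bxw":20,"io":13,"n":13,"p":34,"q":68,"t":43,"vd":11,"wec":17,"ww":10}
After op 20 (add /uw 55): {"bxw":20,"io":13,"n":13,"p":34,"q":68,"t":43,"uw":55,"vd":11,"wec":17,"ww":10}
After op 21 (add /ww 8): {"bxw":20,"io":13,"n":13,"p":34,"q":68,"t":43,"uw":55,"vd":11,"wec":17,"ww":8}
After op 22 (add /ww 7): {"bxw":20,"io":13,"n":13,"p":34,"q":68,"t":43,"uw":55,"vd":11,"wec":17,"ww":7}
After op 23 (remove /wec): {"bxw":20,"io":13,"n":13,"p":34,"q":68,"t":43,"uw":55,"vd":11,"ww":7}
After op 24 (replace /p 34): {"bxw":20,"io":13,"n":13,"p":34,"q":68,"t":43,"uw":55,"vd":11,"ww":7}
After op 25 (add /zfn 48): {"bxw":20,"io":13,"n":13,"p":34,"q":68,"t":43,"uw":55,"vd":11,"ww":7,"zfn":48}
Size at the root: 10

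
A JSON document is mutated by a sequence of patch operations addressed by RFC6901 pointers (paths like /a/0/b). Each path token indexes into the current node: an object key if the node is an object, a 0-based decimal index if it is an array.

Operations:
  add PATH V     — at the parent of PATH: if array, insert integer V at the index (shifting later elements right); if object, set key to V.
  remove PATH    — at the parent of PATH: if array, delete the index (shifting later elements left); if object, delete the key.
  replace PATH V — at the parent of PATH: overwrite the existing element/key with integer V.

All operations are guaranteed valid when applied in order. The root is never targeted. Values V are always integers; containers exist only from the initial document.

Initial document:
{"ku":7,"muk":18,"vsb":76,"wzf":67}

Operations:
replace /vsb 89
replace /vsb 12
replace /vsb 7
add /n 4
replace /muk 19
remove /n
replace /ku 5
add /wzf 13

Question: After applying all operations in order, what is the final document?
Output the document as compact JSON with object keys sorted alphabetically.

After op 1 (replace /vsb 89): {"ku":7,"muk":18,"vsb":89,"wzf":67}
After op 2 (replace /vsb 12): {"ku":7,"muk":18,"vsb":12,"wzf":67}
After op 3 (replace /vsb 7): {"ku":7,"muk":18,"vsb":7,"wzf":67}
After op 4 (add /n 4): {"ku":7,"muk":18,"n":4,"vsb":7,"wzf":67}
After op 5 (replace /muk 19): {"ku":7,"muk":19,"n":4,"vsb":7,"wzf":67}
After op 6 (remove /n): {"ku":7,"muk":19,"vsb":7,"wzf":67}
After op 7 (replace /ku 5): {"ku":5,"muk":19,"vsb":7,"wzf":67}
After op 8 (add /wzf 13): {"ku":5,"muk":19,"vsb":7,"wzf":13}

Answer: {"ku":5,"muk":19,"vsb":7,"wzf":13}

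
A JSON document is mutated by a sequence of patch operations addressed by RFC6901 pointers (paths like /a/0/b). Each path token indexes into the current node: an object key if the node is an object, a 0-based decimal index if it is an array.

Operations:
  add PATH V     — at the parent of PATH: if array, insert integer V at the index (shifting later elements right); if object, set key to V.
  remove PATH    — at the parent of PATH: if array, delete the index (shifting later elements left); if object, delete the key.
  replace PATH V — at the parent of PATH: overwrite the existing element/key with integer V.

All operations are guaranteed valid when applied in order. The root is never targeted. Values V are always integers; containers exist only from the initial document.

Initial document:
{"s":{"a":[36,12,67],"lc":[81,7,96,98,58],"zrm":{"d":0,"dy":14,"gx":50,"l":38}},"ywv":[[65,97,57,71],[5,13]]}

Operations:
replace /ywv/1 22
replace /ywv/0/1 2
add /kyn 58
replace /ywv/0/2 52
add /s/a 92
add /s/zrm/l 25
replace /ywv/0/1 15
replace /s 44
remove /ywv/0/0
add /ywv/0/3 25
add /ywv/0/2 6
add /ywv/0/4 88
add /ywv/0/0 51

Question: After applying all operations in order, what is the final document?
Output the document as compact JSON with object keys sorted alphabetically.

Answer: {"kyn":58,"s":44,"ywv":[[51,15,52,6,71,88,25],22]}

Derivation:
After op 1 (replace /ywv/1 22): {"s":{"a":[36,12,67],"lc":[81,7,96,98,58],"zrm":{"d":0,"dy":14,"gx":50,"l":38}},"ywv":[[65,97,57,71],22]}
After op 2 (replace /ywv/0/1 2): {"s":{"a":[36,12,67],"lc":[81,7,96,98,58],"zrm":{"d":0,"dy":14,"gx":50,"l":38}},"ywv":[[65,2,57,71],22]}
After op 3 (add /kyn 58): {"kyn":58,"s":{"a":[36,12,67],"lc":[81,7,96,98,58],"zrm":{"d":0,"dy":14,"gx":50,"l":38}},"ywv":[[65,2,57,71],22]}
After op 4 (replace /ywv/0/2 52): {"kyn":58,"s":{"a":[36,12,67],"lc":[81,7,96,98,58],"zrm":{"d":0,"dy":14,"gx":50,"l":38}},"ywv":[[65,2,52,71],22]}
After op 5 (add /s/a 92): {"kyn":58,"s":{"a":92,"lc":[81,7,96,98,58],"zrm":{"d":0,"dy":14,"gx":50,"l":38}},"ywv":[[65,2,52,71],22]}
After op 6 (add /s/zrm/l 25): {"kyn":58,"s":{"a":92,"lc":[81,7,96,98,58],"zrm":{"d":0,"dy":14,"gx":50,"l":25}},"ywv":[[65,2,52,71],22]}
After op 7 (replace /ywv/0/1 15): {"kyn":58,"s":{"a":92,"lc":[81,7,96,98,58],"zrm":{"d":0,"dy":14,"gx":50,"l":25}},"ywv":[[65,15,52,71],22]}
After op 8 (replace /s 44): {"kyn":58,"s":44,"ywv":[[65,15,52,71],22]}
After op 9 (remove /ywv/0/0): {"kyn":58,"s":44,"ywv":[[15,52,71],22]}
After op 10 (add /ywv/0/3 25): {"kyn":58,"s":44,"ywv":[[15,52,71,25],22]}
After op 11 (add /ywv/0/2 6): {"kyn":58,"s":44,"ywv":[[15,52,6,71,25],22]}
After op 12 (add /ywv/0/4 88): {"kyn":58,"s":44,"ywv":[[15,52,6,71,88,25],22]}
After op 13 (add /ywv/0/0 51): {"kyn":58,"s":44,"ywv":[[51,15,52,6,71,88,25],22]}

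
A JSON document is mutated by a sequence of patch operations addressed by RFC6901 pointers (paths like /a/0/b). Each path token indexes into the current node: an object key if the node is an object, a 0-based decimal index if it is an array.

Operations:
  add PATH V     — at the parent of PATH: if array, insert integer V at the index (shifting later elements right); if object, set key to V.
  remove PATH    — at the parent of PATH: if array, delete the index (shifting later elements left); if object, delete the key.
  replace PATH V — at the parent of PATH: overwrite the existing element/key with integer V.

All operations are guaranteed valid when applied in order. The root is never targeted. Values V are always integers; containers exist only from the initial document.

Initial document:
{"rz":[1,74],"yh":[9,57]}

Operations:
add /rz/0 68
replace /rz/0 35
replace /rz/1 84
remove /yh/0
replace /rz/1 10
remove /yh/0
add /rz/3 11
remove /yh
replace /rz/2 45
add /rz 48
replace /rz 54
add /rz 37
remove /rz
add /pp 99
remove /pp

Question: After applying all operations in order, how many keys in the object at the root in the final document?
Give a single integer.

After op 1 (add /rz/0 68): {"rz":[68,1,74],"yh":[9,57]}
After op 2 (replace /rz/0 35): {"rz":[35,1,74],"yh":[9,57]}
After op 3 (replace /rz/1 84): {"rz":[35,84,74],"yh":[9,57]}
After op 4 (remove /yh/0): {"rz":[35,84,74],"yh":[57]}
After op 5 (replace /rz/1 10): {"rz":[35,10,74],"yh":[57]}
After op 6 (remove /yh/0): {"rz":[35,10,74],"yh":[]}
After op 7 (add /rz/3 11): {"rz":[35,10,74,11],"yh":[]}
After op 8 (remove /yh): {"rz":[35,10,74,11]}
After op 9 (replace /rz/2 45): {"rz":[35,10,45,11]}
After op 10 (add /rz 48): {"rz":48}
After op 11 (replace /rz 54): {"rz":54}
After op 12 (add /rz 37): {"rz":37}
After op 13 (remove /rz): {}
After op 14 (add /pp 99): {"pp":99}
After op 15 (remove /pp): {}
Size at the root: 0

Answer: 0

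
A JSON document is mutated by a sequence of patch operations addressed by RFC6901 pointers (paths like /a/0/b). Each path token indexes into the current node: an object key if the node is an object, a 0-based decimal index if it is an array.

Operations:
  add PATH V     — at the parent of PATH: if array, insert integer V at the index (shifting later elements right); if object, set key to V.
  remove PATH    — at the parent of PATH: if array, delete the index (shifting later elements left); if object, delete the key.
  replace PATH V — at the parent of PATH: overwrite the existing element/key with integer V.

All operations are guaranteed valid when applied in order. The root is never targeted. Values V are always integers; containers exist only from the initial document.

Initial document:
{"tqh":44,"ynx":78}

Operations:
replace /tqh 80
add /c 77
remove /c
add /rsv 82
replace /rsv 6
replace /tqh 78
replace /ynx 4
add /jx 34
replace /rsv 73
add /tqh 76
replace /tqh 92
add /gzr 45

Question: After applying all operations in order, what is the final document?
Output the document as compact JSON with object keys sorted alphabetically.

After op 1 (replace /tqh 80): {"tqh":80,"ynx":78}
After op 2 (add /c 77): {"c":77,"tqh":80,"ynx":78}
After op 3 (remove /c): {"tqh":80,"ynx":78}
After op 4 (add /rsv 82): {"rsv":82,"tqh":80,"ynx":78}
After op 5 (replace /rsv 6): {"rsv":6,"tqh":80,"ynx":78}
After op 6 (replace /tqh 78): {"rsv":6,"tqh":78,"ynx":78}
After op 7 (replace /ynx 4): {"rsv":6,"tqh":78,"ynx":4}
After op 8 (add /jx 34): {"jx":34,"rsv":6,"tqh":78,"ynx":4}
After op 9 (replace /rsv 73): {"jx":34,"rsv":73,"tqh":78,"ynx":4}
After op 10 (add /tqh 76): {"jx":34,"rsv":73,"tqh":76,"ynx":4}
After op 11 (replace /tqh 92): {"jx":34,"rsv":73,"tqh":92,"ynx":4}
After op 12 (add /gzr 45): {"gzr":45,"jx":34,"rsv":73,"tqh":92,"ynx":4}

Answer: {"gzr":45,"jx":34,"rsv":73,"tqh":92,"ynx":4}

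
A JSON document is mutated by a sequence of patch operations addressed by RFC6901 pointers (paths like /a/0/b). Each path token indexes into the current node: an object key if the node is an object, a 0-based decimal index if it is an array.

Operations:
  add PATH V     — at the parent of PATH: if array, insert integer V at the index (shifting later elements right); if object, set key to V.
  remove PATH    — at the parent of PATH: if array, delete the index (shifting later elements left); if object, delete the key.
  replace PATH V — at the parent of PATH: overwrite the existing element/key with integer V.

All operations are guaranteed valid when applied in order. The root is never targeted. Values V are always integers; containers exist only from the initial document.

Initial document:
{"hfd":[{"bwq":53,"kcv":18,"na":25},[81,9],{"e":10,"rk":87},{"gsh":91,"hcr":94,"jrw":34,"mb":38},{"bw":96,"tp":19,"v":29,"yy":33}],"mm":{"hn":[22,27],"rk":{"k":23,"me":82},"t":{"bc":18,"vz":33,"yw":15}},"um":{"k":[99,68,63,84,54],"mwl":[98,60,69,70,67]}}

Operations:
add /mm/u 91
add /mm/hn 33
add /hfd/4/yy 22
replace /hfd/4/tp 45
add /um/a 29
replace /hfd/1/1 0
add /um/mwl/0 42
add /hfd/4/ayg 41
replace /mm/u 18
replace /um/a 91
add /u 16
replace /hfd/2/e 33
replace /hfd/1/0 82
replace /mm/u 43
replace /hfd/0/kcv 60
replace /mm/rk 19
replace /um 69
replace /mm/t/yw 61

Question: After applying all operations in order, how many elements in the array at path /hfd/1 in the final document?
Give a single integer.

Answer: 2

Derivation:
After op 1 (add /mm/u 91): {"hfd":[{"bwq":53,"kcv":18,"na":25},[81,9],{"e":10,"rk":87},{"gsh":91,"hcr":94,"jrw":34,"mb":38},{"bw":96,"tp":19,"v":29,"yy":33}],"mm":{"hn":[22,27],"rk":{"k":23,"me":82},"t":{"bc":18,"vz":33,"yw":15},"u":91},"um":{"k":[99,68,63,84,54],"mwl":[98,60,69,70,67]}}
After op 2 (add /mm/hn 33): {"hfd":[{"bwq":53,"kcv":18,"na":25},[81,9],{"e":10,"rk":87},{"gsh":91,"hcr":94,"jrw":34,"mb":38},{"bw":96,"tp":19,"v":29,"yy":33}],"mm":{"hn":33,"rk":{"k":23,"me":82},"t":{"bc":18,"vz":33,"yw":15},"u":91},"um":{"k":[99,68,63,84,54],"mwl":[98,60,69,70,67]}}
After op 3 (add /hfd/4/yy 22): {"hfd":[{"bwq":53,"kcv":18,"na":25},[81,9],{"e":10,"rk":87},{"gsh":91,"hcr":94,"jrw":34,"mb":38},{"bw":96,"tp":19,"v":29,"yy":22}],"mm":{"hn":33,"rk":{"k":23,"me":82},"t":{"bc":18,"vz":33,"yw":15},"u":91},"um":{"k":[99,68,63,84,54],"mwl":[98,60,69,70,67]}}
After op 4 (replace /hfd/4/tp 45): {"hfd":[{"bwq":53,"kcv":18,"na":25},[81,9],{"e":10,"rk":87},{"gsh":91,"hcr":94,"jrw":34,"mb":38},{"bw":96,"tp":45,"v":29,"yy":22}],"mm":{"hn":33,"rk":{"k":23,"me":82},"t":{"bc":18,"vz":33,"yw":15},"u":91},"um":{"k":[99,68,63,84,54],"mwl":[98,60,69,70,67]}}
After op 5 (add /um/a 29): {"hfd":[{"bwq":53,"kcv":18,"na":25},[81,9],{"e":10,"rk":87},{"gsh":91,"hcr":94,"jrw":34,"mb":38},{"bw":96,"tp":45,"v":29,"yy":22}],"mm":{"hn":33,"rk":{"k":23,"me":82},"t":{"bc":18,"vz":33,"yw":15},"u":91},"um":{"a":29,"k":[99,68,63,84,54],"mwl":[98,60,69,70,67]}}
After op 6 (replace /hfd/1/1 0): {"hfd":[{"bwq":53,"kcv":18,"na":25},[81,0],{"e":10,"rk":87},{"gsh":91,"hcr":94,"jrw":34,"mb":38},{"bw":96,"tp":45,"v":29,"yy":22}],"mm":{"hn":33,"rk":{"k":23,"me":82},"t":{"bc":18,"vz":33,"yw":15},"u":91},"um":{"a":29,"k":[99,68,63,84,54],"mwl":[98,60,69,70,67]}}
After op 7 (add /um/mwl/0 42): {"hfd":[{"bwq":53,"kcv":18,"na":25},[81,0],{"e":10,"rk":87},{"gsh":91,"hcr":94,"jrw":34,"mb":38},{"bw":96,"tp":45,"v":29,"yy":22}],"mm":{"hn":33,"rk":{"k":23,"me":82},"t":{"bc":18,"vz":33,"yw":15},"u":91},"um":{"a":29,"k":[99,68,63,84,54],"mwl":[42,98,60,69,70,67]}}
After op 8 (add /hfd/4/ayg 41): {"hfd":[{"bwq":53,"kcv":18,"na":25},[81,0],{"e":10,"rk":87},{"gsh":91,"hcr":94,"jrw":34,"mb":38},{"ayg":41,"bw":96,"tp":45,"v":29,"yy":22}],"mm":{"hn":33,"rk":{"k":23,"me":82},"t":{"bc":18,"vz":33,"yw":15},"u":91},"um":{"a":29,"k":[99,68,63,84,54],"mwl":[42,98,60,69,70,67]}}
After op 9 (replace /mm/u 18): {"hfd":[{"bwq":53,"kcv":18,"na":25},[81,0],{"e":10,"rk":87},{"gsh":91,"hcr":94,"jrw":34,"mb":38},{"ayg":41,"bw":96,"tp":45,"v":29,"yy":22}],"mm":{"hn":33,"rk":{"k":23,"me":82},"t":{"bc":18,"vz":33,"yw":15},"u":18},"um":{"a":29,"k":[99,68,63,84,54],"mwl":[42,98,60,69,70,67]}}
After op 10 (replace /um/a 91): {"hfd":[{"bwq":53,"kcv":18,"na":25},[81,0],{"e":10,"rk":87},{"gsh":91,"hcr":94,"jrw":34,"mb":38},{"ayg":41,"bw":96,"tp":45,"v":29,"yy":22}],"mm":{"hn":33,"rk":{"k":23,"me":82},"t":{"bc":18,"vz":33,"yw":15},"u":18},"um":{"a":91,"k":[99,68,63,84,54],"mwl":[42,98,60,69,70,67]}}
After op 11 (add /u 16): {"hfd":[{"bwq":53,"kcv":18,"na":25},[81,0],{"e":10,"rk":87},{"gsh":91,"hcr":94,"jrw":34,"mb":38},{"ayg":41,"bw":96,"tp":45,"v":29,"yy":22}],"mm":{"hn":33,"rk":{"k":23,"me":82},"t":{"bc":18,"vz":33,"yw":15},"u":18},"u":16,"um":{"a":91,"k":[99,68,63,84,54],"mwl":[42,98,60,69,70,67]}}
After op 12 (replace /hfd/2/e 33): {"hfd":[{"bwq":53,"kcv":18,"na":25},[81,0],{"e":33,"rk":87},{"gsh":91,"hcr":94,"jrw":34,"mb":38},{"ayg":41,"bw":96,"tp":45,"v":29,"yy":22}],"mm":{"hn":33,"rk":{"k":23,"me":82},"t":{"bc":18,"vz":33,"yw":15},"u":18},"u":16,"um":{"a":91,"k":[99,68,63,84,54],"mwl":[42,98,60,69,70,67]}}
After op 13 (replace /hfd/1/0 82): {"hfd":[{"bwq":53,"kcv":18,"na":25},[82,0],{"e":33,"rk":87},{"gsh":91,"hcr":94,"jrw":34,"mb":38},{"ayg":41,"bw":96,"tp":45,"v":29,"yy":22}],"mm":{"hn":33,"rk":{"k":23,"me":82},"t":{"bc":18,"vz":33,"yw":15},"u":18},"u":16,"um":{"a":91,"k":[99,68,63,84,54],"mwl":[42,98,60,69,70,67]}}
After op 14 (replace /mm/u 43): {"hfd":[{"bwq":53,"kcv":18,"na":25},[82,0],{"e":33,"rk":87},{"gsh":91,"hcr":94,"jrw":34,"mb":38},{"ayg":41,"bw":96,"tp":45,"v":29,"yy":22}],"mm":{"hn":33,"rk":{"k":23,"me":82},"t":{"bc":18,"vz":33,"yw":15},"u":43},"u":16,"um":{"a":91,"k":[99,68,63,84,54],"mwl":[42,98,60,69,70,67]}}
After op 15 (replace /hfd/0/kcv 60): {"hfd":[{"bwq":53,"kcv":60,"na":25},[82,0],{"e":33,"rk":87},{"gsh":91,"hcr":94,"jrw":34,"mb":38},{"ayg":41,"bw":96,"tp":45,"v":29,"yy":22}],"mm":{"hn":33,"rk":{"k":23,"me":82},"t":{"bc":18,"vz":33,"yw":15},"u":43},"u":16,"um":{"a":91,"k":[99,68,63,84,54],"mwl":[42,98,60,69,70,67]}}
After op 16 (replace /mm/rk 19): {"hfd":[{"bwq":53,"kcv":60,"na":25},[82,0],{"e":33,"rk":87},{"gsh":91,"hcr":94,"jrw":34,"mb":38},{"ayg":41,"bw":96,"tp":45,"v":29,"yy":22}],"mm":{"hn":33,"rk":19,"t":{"bc":18,"vz":33,"yw":15},"u":43},"u":16,"um":{"a":91,"k":[99,68,63,84,54],"mwl":[42,98,60,69,70,67]}}
After op 17 (replace /um 69): {"hfd":[{"bwq":53,"kcv":60,"na":25},[82,0],{"e":33,"rk":87},{"gsh":91,"hcr":94,"jrw":34,"mb":38},{"ayg":41,"bw":96,"tp":45,"v":29,"yy":22}],"mm":{"hn":33,"rk":19,"t":{"bc":18,"vz":33,"yw":15},"u":43},"u":16,"um":69}
After op 18 (replace /mm/t/yw 61): {"hfd":[{"bwq":53,"kcv":60,"na":25},[82,0],{"e":33,"rk":87},{"gsh":91,"hcr":94,"jrw":34,"mb":38},{"ayg":41,"bw":96,"tp":45,"v":29,"yy":22}],"mm":{"hn":33,"rk":19,"t":{"bc":18,"vz":33,"yw":61},"u":43},"u":16,"um":69}
Size at path /hfd/1: 2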